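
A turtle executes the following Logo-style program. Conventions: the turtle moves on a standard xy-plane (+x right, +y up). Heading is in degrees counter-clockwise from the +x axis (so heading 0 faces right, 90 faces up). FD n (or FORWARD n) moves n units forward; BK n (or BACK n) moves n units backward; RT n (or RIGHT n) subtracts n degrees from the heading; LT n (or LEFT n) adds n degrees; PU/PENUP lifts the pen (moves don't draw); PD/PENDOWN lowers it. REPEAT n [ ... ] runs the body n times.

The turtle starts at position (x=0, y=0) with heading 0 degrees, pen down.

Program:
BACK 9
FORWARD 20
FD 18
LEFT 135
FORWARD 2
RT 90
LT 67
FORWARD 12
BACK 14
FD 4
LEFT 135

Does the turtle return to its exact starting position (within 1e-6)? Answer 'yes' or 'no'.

Executing turtle program step by step:
Start: pos=(0,0), heading=0, pen down
BK 9: (0,0) -> (-9,0) [heading=0, draw]
FD 20: (-9,0) -> (11,0) [heading=0, draw]
FD 18: (11,0) -> (29,0) [heading=0, draw]
LT 135: heading 0 -> 135
FD 2: (29,0) -> (27.586,1.414) [heading=135, draw]
RT 90: heading 135 -> 45
LT 67: heading 45 -> 112
FD 12: (27.586,1.414) -> (23.091,12.54) [heading=112, draw]
BK 14: (23.091,12.54) -> (28.335,-0.44) [heading=112, draw]
FD 4: (28.335,-0.44) -> (26.837,3.269) [heading=112, draw]
LT 135: heading 112 -> 247
Final: pos=(26.837,3.269), heading=247, 7 segment(s) drawn

Start position: (0, 0)
Final position: (26.837, 3.269)
Distance = 27.035; >= 1e-6 -> NOT closed

Answer: no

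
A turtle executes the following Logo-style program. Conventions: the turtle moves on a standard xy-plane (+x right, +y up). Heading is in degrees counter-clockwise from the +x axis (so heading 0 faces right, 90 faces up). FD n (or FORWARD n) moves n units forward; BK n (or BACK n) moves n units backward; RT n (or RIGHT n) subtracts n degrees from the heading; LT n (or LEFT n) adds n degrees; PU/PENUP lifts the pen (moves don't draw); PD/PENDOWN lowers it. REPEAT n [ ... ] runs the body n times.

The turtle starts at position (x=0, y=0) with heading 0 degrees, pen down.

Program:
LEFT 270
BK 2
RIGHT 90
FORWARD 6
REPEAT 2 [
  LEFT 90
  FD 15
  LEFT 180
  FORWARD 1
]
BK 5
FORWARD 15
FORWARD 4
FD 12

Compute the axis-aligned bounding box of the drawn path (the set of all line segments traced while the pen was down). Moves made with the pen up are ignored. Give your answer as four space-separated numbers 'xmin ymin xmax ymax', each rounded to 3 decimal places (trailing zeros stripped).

Executing turtle program step by step:
Start: pos=(0,0), heading=0, pen down
LT 270: heading 0 -> 270
BK 2: (0,0) -> (0,2) [heading=270, draw]
RT 90: heading 270 -> 180
FD 6: (0,2) -> (-6,2) [heading=180, draw]
REPEAT 2 [
  -- iteration 1/2 --
  LT 90: heading 180 -> 270
  FD 15: (-6,2) -> (-6,-13) [heading=270, draw]
  LT 180: heading 270 -> 90
  FD 1: (-6,-13) -> (-6,-12) [heading=90, draw]
  -- iteration 2/2 --
  LT 90: heading 90 -> 180
  FD 15: (-6,-12) -> (-21,-12) [heading=180, draw]
  LT 180: heading 180 -> 0
  FD 1: (-21,-12) -> (-20,-12) [heading=0, draw]
]
BK 5: (-20,-12) -> (-25,-12) [heading=0, draw]
FD 15: (-25,-12) -> (-10,-12) [heading=0, draw]
FD 4: (-10,-12) -> (-6,-12) [heading=0, draw]
FD 12: (-6,-12) -> (6,-12) [heading=0, draw]
Final: pos=(6,-12), heading=0, 10 segment(s) drawn

Segment endpoints: x in {-25, -21, -20, -10, -6, -6, -6, 0, 0, 6}, y in {-13, -12, -12, -12, -12, -12, 0, 2, 2}
xmin=-25, ymin=-13, xmax=6, ymax=2

Answer: -25 -13 6 2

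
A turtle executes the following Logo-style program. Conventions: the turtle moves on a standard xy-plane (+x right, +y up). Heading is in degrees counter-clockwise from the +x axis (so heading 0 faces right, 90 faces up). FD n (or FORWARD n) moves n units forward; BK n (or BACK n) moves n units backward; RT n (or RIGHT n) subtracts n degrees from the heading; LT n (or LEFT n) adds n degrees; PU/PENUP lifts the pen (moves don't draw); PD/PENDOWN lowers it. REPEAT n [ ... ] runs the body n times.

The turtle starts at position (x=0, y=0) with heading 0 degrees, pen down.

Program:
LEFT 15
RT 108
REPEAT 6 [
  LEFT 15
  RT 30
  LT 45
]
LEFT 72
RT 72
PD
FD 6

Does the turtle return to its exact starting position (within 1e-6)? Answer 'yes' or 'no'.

Executing turtle program step by step:
Start: pos=(0,0), heading=0, pen down
LT 15: heading 0 -> 15
RT 108: heading 15 -> 267
REPEAT 6 [
  -- iteration 1/6 --
  LT 15: heading 267 -> 282
  RT 30: heading 282 -> 252
  LT 45: heading 252 -> 297
  -- iteration 2/6 --
  LT 15: heading 297 -> 312
  RT 30: heading 312 -> 282
  LT 45: heading 282 -> 327
  -- iteration 3/6 --
  LT 15: heading 327 -> 342
  RT 30: heading 342 -> 312
  LT 45: heading 312 -> 357
  -- iteration 4/6 --
  LT 15: heading 357 -> 12
  RT 30: heading 12 -> 342
  LT 45: heading 342 -> 27
  -- iteration 5/6 --
  LT 15: heading 27 -> 42
  RT 30: heading 42 -> 12
  LT 45: heading 12 -> 57
  -- iteration 6/6 --
  LT 15: heading 57 -> 72
  RT 30: heading 72 -> 42
  LT 45: heading 42 -> 87
]
LT 72: heading 87 -> 159
RT 72: heading 159 -> 87
PD: pen down
FD 6: (0,0) -> (0.314,5.992) [heading=87, draw]
Final: pos=(0.314,5.992), heading=87, 1 segment(s) drawn

Start position: (0, 0)
Final position: (0.314, 5.992)
Distance = 6; >= 1e-6 -> NOT closed

Answer: no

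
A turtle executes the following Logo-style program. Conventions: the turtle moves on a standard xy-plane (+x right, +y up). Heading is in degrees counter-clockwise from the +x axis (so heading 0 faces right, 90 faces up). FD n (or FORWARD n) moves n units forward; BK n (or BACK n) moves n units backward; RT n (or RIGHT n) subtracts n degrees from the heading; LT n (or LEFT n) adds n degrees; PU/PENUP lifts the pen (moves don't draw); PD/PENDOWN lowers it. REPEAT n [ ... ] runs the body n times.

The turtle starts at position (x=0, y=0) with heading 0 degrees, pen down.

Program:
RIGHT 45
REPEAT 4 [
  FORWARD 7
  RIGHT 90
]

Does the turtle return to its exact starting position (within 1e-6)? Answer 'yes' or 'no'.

Answer: yes

Derivation:
Executing turtle program step by step:
Start: pos=(0,0), heading=0, pen down
RT 45: heading 0 -> 315
REPEAT 4 [
  -- iteration 1/4 --
  FD 7: (0,0) -> (4.95,-4.95) [heading=315, draw]
  RT 90: heading 315 -> 225
  -- iteration 2/4 --
  FD 7: (4.95,-4.95) -> (0,-9.899) [heading=225, draw]
  RT 90: heading 225 -> 135
  -- iteration 3/4 --
  FD 7: (0,-9.899) -> (-4.95,-4.95) [heading=135, draw]
  RT 90: heading 135 -> 45
  -- iteration 4/4 --
  FD 7: (-4.95,-4.95) -> (0,0) [heading=45, draw]
  RT 90: heading 45 -> 315
]
Final: pos=(0,0), heading=315, 4 segment(s) drawn

Start position: (0, 0)
Final position: (0, 0)
Distance = 0; < 1e-6 -> CLOSED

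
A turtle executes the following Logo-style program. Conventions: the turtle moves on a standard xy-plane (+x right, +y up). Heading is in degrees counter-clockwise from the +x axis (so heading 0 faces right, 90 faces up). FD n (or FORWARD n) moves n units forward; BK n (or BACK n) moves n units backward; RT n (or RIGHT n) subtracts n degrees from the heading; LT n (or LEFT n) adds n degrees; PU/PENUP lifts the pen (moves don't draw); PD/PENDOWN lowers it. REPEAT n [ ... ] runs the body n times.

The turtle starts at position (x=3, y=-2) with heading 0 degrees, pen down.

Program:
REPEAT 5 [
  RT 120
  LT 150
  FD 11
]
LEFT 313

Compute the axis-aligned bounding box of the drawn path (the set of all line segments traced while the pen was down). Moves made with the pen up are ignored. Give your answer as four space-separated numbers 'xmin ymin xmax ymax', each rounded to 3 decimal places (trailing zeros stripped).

Executing turtle program step by step:
Start: pos=(3,-2), heading=0, pen down
REPEAT 5 [
  -- iteration 1/5 --
  RT 120: heading 0 -> 240
  LT 150: heading 240 -> 30
  FD 11: (3,-2) -> (12.526,3.5) [heading=30, draw]
  -- iteration 2/5 --
  RT 120: heading 30 -> 270
  LT 150: heading 270 -> 60
  FD 11: (12.526,3.5) -> (18.026,13.026) [heading=60, draw]
  -- iteration 3/5 --
  RT 120: heading 60 -> 300
  LT 150: heading 300 -> 90
  FD 11: (18.026,13.026) -> (18.026,24.026) [heading=90, draw]
  -- iteration 4/5 --
  RT 120: heading 90 -> 330
  LT 150: heading 330 -> 120
  FD 11: (18.026,24.026) -> (12.526,33.553) [heading=120, draw]
  -- iteration 5/5 --
  RT 120: heading 120 -> 0
  LT 150: heading 0 -> 150
  FD 11: (12.526,33.553) -> (3,39.053) [heading=150, draw]
]
LT 313: heading 150 -> 103
Final: pos=(3,39.053), heading=103, 5 segment(s) drawn

Segment endpoints: x in {3, 3, 12.526, 12.526, 18.026}, y in {-2, 3.5, 13.026, 24.026, 33.553, 39.053}
xmin=3, ymin=-2, xmax=18.026, ymax=39.053

Answer: 3 -2 18.026 39.053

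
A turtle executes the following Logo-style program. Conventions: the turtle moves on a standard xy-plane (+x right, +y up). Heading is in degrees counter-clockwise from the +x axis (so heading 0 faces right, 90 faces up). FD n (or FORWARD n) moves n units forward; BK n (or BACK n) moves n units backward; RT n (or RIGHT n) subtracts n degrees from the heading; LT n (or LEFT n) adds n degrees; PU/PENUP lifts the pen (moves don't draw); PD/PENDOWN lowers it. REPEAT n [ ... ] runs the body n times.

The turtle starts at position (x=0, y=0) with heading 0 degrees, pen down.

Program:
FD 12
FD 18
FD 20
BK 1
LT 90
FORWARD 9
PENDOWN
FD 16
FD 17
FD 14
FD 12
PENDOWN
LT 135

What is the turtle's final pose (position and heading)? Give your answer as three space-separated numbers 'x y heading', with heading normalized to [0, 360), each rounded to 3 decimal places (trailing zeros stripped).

Answer: 49 68 225

Derivation:
Executing turtle program step by step:
Start: pos=(0,0), heading=0, pen down
FD 12: (0,0) -> (12,0) [heading=0, draw]
FD 18: (12,0) -> (30,0) [heading=0, draw]
FD 20: (30,0) -> (50,0) [heading=0, draw]
BK 1: (50,0) -> (49,0) [heading=0, draw]
LT 90: heading 0 -> 90
FD 9: (49,0) -> (49,9) [heading=90, draw]
PD: pen down
FD 16: (49,9) -> (49,25) [heading=90, draw]
FD 17: (49,25) -> (49,42) [heading=90, draw]
FD 14: (49,42) -> (49,56) [heading=90, draw]
FD 12: (49,56) -> (49,68) [heading=90, draw]
PD: pen down
LT 135: heading 90 -> 225
Final: pos=(49,68), heading=225, 9 segment(s) drawn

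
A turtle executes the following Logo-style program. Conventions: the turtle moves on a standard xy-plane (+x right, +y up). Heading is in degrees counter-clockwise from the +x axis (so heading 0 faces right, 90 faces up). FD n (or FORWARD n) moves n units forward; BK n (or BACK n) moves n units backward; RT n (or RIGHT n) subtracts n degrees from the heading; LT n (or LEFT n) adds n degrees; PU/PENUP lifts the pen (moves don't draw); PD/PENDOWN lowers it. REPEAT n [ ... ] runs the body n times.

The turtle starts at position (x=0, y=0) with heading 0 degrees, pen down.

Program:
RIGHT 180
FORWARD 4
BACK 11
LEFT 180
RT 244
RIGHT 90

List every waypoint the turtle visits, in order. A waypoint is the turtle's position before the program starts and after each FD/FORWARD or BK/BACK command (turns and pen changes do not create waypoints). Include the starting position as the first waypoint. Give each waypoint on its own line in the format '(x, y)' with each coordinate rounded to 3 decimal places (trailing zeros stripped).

Answer: (0, 0)
(-4, 0)
(7, 0)

Derivation:
Executing turtle program step by step:
Start: pos=(0,0), heading=0, pen down
RT 180: heading 0 -> 180
FD 4: (0,0) -> (-4,0) [heading=180, draw]
BK 11: (-4,0) -> (7,0) [heading=180, draw]
LT 180: heading 180 -> 0
RT 244: heading 0 -> 116
RT 90: heading 116 -> 26
Final: pos=(7,0), heading=26, 2 segment(s) drawn
Waypoints (3 total):
(0, 0)
(-4, 0)
(7, 0)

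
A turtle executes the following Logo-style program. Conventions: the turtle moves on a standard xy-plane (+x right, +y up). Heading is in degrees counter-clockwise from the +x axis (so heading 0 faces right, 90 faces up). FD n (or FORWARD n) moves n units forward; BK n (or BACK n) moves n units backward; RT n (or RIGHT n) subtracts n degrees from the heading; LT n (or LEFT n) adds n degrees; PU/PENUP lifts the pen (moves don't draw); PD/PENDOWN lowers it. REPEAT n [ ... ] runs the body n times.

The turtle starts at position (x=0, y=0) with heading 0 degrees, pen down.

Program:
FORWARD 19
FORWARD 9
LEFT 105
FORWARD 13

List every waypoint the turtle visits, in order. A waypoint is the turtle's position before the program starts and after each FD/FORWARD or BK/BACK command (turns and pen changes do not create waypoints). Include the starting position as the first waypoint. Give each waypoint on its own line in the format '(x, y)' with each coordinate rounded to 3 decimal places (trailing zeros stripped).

Executing turtle program step by step:
Start: pos=(0,0), heading=0, pen down
FD 19: (0,0) -> (19,0) [heading=0, draw]
FD 9: (19,0) -> (28,0) [heading=0, draw]
LT 105: heading 0 -> 105
FD 13: (28,0) -> (24.635,12.557) [heading=105, draw]
Final: pos=(24.635,12.557), heading=105, 3 segment(s) drawn
Waypoints (4 total):
(0, 0)
(19, 0)
(28, 0)
(24.635, 12.557)

Answer: (0, 0)
(19, 0)
(28, 0)
(24.635, 12.557)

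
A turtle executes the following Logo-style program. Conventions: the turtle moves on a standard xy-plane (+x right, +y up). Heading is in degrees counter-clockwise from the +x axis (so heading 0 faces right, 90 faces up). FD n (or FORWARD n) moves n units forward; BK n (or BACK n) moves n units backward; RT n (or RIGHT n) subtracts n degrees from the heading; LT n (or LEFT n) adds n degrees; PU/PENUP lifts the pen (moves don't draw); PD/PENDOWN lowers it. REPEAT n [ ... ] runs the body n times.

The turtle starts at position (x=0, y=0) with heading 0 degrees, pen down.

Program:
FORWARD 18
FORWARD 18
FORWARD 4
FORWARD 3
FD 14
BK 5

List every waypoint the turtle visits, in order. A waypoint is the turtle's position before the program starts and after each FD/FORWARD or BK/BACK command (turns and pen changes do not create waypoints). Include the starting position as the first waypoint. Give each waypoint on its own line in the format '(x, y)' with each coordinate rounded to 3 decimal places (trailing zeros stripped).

Answer: (0, 0)
(18, 0)
(36, 0)
(40, 0)
(43, 0)
(57, 0)
(52, 0)

Derivation:
Executing turtle program step by step:
Start: pos=(0,0), heading=0, pen down
FD 18: (0,0) -> (18,0) [heading=0, draw]
FD 18: (18,0) -> (36,0) [heading=0, draw]
FD 4: (36,0) -> (40,0) [heading=0, draw]
FD 3: (40,0) -> (43,0) [heading=0, draw]
FD 14: (43,0) -> (57,0) [heading=0, draw]
BK 5: (57,0) -> (52,0) [heading=0, draw]
Final: pos=(52,0), heading=0, 6 segment(s) drawn
Waypoints (7 total):
(0, 0)
(18, 0)
(36, 0)
(40, 0)
(43, 0)
(57, 0)
(52, 0)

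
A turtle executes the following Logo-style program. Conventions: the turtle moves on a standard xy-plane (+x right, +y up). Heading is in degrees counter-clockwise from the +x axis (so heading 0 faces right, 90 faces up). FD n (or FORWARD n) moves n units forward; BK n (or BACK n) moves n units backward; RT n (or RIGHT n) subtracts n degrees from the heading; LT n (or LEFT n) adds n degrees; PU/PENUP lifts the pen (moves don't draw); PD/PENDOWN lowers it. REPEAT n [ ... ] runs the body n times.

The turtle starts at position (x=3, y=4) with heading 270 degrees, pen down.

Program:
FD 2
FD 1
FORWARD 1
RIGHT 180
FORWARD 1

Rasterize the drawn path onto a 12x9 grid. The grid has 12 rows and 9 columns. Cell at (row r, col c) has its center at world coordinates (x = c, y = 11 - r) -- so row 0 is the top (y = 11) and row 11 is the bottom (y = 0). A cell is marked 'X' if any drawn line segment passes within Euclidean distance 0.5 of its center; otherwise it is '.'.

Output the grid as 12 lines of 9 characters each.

Segment 0: (3,4) -> (3,2)
Segment 1: (3,2) -> (3,1)
Segment 2: (3,1) -> (3,0)
Segment 3: (3,0) -> (3,1)

Answer: .........
.........
.........
.........
.........
.........
.........
...X.....
...X.....
...X.....
...X.....
...X.....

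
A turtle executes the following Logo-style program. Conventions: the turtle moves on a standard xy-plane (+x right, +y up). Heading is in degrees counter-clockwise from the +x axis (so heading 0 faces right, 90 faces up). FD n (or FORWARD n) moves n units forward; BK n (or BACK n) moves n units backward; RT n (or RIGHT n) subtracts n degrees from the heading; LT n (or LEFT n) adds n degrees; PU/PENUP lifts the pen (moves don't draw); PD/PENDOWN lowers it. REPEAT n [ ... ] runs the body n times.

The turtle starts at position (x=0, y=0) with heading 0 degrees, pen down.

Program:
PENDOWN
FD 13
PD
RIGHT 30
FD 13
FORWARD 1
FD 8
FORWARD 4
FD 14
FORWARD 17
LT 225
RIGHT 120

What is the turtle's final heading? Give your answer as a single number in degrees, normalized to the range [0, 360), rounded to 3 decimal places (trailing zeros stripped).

Answer: 75

Derivation:
Executing turtle program step by step:
Start: pos=(0,0), heading=0, pen down
PD: pen down
FD 13: (0,0) -> (13,0) [heading=0, draw]
PD: pen down
RT 30: heading 0 -> 330
FD 13: (13,0) -> (24.258,-6.5) [heading=330, draw]
FD 1: (24.258,-6.5) -> (25.124,-7) [heading=330, draw]
FD 8: (25.124,-7) -> (32.053,-11) [heading=330, draw]
FD 4: (32.053,-11) -> (35.517,-13) [heading=330, draw]
FD 14: (35.517,-13) -> (47.641,-20) [heading=330, draw]
FD 17: (47.641,-20) -> (62.363,-28.5) [heading=330, draw]
LT 225: heading 330 -> 195
RT 120: heading 195 -> 75
Final: pos=(62.363,-28.5), heading=75, 7 segment(s) drawn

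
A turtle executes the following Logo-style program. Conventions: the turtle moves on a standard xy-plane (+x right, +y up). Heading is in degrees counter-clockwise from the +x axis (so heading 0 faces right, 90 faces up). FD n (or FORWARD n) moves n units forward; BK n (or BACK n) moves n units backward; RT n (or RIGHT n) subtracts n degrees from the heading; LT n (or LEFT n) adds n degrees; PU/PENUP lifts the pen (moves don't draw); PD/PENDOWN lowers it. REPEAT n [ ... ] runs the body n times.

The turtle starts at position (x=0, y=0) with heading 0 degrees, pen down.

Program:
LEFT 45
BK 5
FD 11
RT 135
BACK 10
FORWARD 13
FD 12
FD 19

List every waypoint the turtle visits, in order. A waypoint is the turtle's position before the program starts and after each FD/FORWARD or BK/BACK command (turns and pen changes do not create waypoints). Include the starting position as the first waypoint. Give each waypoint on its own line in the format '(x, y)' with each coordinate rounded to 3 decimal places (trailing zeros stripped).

Executing turtle program step by step:
Start: pos=(0,0), heading=0, pen down
LT 45: heading 0 -> 45
BK 5: (0,0) -> (-3.536,-3.536) [heading=45, draw]
FD 11: (-3.536,-3.536) -> (4.243,4.243) [heading=45, draw]
RT 135: heading 45 -> 270
BK 10: (4.243,4.243) -> (4.243,14.243) [heading=270, draw]
FD 13: (4.243,14.243) -> (4.243,1.243) [heading=270, draw]
FD 12: (4.243,1.243) -> (4.243,-10.757) [heading=270, draw]
FD 19: (4.243,-10.757) -> (4.243,-29.757) [heading=270, draw]
Final: pos=(4.243,-29.757), heading=270, 6 segment(s) drawn
Waypoints (7 total):
(0, 0)
(-3.536, -3.536)
(4.243, 4.243)
(4.243, 14.243)
(4.243, 1.243)
(4.243, -10.757)
(4.243, -29.757)

Answer: (0, 0)
(-3.536, -3.536)
(4.243, 4.243)
(4.243, 14.243)
(4.243, 1.243)
(4.243, -10.757)
(4.243, -29.757)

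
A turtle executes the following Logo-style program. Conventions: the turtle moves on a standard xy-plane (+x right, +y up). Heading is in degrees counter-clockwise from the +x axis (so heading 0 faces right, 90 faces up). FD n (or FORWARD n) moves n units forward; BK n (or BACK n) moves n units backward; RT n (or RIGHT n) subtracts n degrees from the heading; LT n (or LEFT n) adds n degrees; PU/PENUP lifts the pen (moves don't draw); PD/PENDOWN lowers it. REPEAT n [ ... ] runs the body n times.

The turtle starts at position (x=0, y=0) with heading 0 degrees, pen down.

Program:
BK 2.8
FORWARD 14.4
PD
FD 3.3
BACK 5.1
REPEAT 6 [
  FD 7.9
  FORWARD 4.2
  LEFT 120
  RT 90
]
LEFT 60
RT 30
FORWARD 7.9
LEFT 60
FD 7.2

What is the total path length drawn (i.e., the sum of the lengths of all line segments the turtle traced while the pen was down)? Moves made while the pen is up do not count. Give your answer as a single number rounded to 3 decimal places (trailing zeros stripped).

Executing turtle program step by step:
Start: pos=(0,0), heading=0, pen down
BK 2.8: (0,0) -> (-2.8,0) [heading=0, draw]
FD 14.4: (-2.8,0) -> (11.6,0) [heading=0, draw]
PD: pen down
FD 3.3: (11.6,0) -> (14.9,0) [heading=0, draw]
BK 5.1: (14.9,0) -> (9.8,0) [heading=0, draw]
REPEAT 6 [
  -- iteration 1/6 --
  FD 7.9: (9.8,0) -> (17.7,0) [heading=0, draw]
  FD 4.2: (17.7,0) -> (21.9,0) [heading=0, draw]
  LT 120: heading 0 -> 120
  RT 90: heading 120 -> 30
  -- iteration 2/6 --
  FD 7.9: (21.9,0) -> (28.742,3.95) [heading=30, draw]
  FD 4.2: (28.742,3.95) -> (32.379,6.05) [heading=30, draw]
  LT 120: heading 30 -> 150
  RT 90: heading 150 -> 60
  -- iteration 3/6 --
  FD 7.9: (32.379,6.05) -> (36.329,12.892) [heading=60, draw]
  FD 4.2: (36.329,12.892) -> (38.429,16.529) [heading=60, draw]
  LT 120: heading 60 -> 180
  RT 90: heading 180 -> 90
  -- iteration 4/6 --
  FD 7.9: (38.429,16.529) -> (38.429,24.429) [heading=90, draw]
  FD 4.2: (38.429,24.429) -> (38.429,28.629) [heading=90, draw]
  LT 120: heading 90 -> 210
  RT 90: heading 210 -> 120
  -- iteration 5/6 --
  FD 7.9: (38.429,28.629) -> (34.479,35.471) [heading=120, draw]
  FD 4.2: (34.479,35.471) -> (32.379,39.108) [heading=120, draw]
  LT 120: heading 120 -> 240
  RT 90: heading 240 -> 150
  -- iteration 6/6 --
  FD 7.9: (32.379,39.108) -> (25.537,43.058) [heading=150, draw]
  FD 4.2: (25.537,43.058) -> (21.9,45.158) [heading=150, draw]
  LT 120: heading 150 -> 270
  RT 90: heading 270 -> 180
]
LT 60: heading 180 -> 240
RT 30: heading 240 -> 210
FD 7.9: (21.9,45.158) -> (15.058,41.208) [heading=210, draw]
LT 60: heading 210 -> 270
FD 7.2: (15.058,41.208) -> (15.058,34.008) [heading=270, draw]
Final: pos=(15.058,34.008), heading=270, 18 segment(s) drawn

Segment lengths:
  seg 1: (0,0) -> (-2.8,0), length = 2.8
  seg 2: (-2.8,0) -> (11.6,0), length = 14.4
  seg 3: (11.6,0) -> (14.9,0), length = 3.3
  seg 4: (14.9,0) -> (9.8,0), length = 5.1
  seg 5: (9.8,0) -> (17.7,0), length = 7.9
  seg 6: (17.7,0) -> (21.9,0), length = 4.2
  seg 7: (21.9,0) -> (28.742,3.95), length = 7.9
  seg 8: (28.742,3.95) -> (32.379,6.05), length = 4.2
  seg 9: (32.379,6.05) -> (36.329,12.892), length = 7.9
  seg 10: (36.329,12.892) -> (38.429,16.529), length = 4.2
  seg 11: (38.429,16.529) -> (38.429,24.429), length = 7.9
  seg 12: (38.429,24.429) -> (38.429,28.629), length = 4.2
  seg 13: (38.429,28.629) -> (34.479,35.471), length = 7.9
  seg 14: (34.479,35.471) -> (32.379,39.108), length = 4.2
  seg 15: (32.379,39.108) -> (25.537,43.058), length = 7.9
  seg 16: (25.537,43.058) -> (21.9,45.158), length = 4.2
  seg 17: (21.9,45.158) -> (15.058,41.208), length = 7.9
  seg 18: (15.058,41.208) -> (15.058,34.008), length = 7.2
Total = 113.3

Answer: 113.3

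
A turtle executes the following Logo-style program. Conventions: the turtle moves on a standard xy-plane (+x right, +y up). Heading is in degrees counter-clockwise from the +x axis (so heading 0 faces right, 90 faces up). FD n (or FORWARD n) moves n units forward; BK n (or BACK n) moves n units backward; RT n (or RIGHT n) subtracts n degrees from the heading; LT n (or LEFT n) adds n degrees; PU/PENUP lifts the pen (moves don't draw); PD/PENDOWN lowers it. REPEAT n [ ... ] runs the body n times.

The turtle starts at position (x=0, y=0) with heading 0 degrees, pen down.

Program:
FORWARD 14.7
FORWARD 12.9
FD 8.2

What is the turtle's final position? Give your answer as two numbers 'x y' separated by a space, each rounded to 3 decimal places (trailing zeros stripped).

Answer: 35.8 0

Derivation:
Executing turtle program step by step:
Start: pos=(0,0), heading=0, pen down
FD 14.7: (0,0) -> (14.7,0) [heading=0, draw]
FD 12.9: (14.7,0) -> (27.6,0) [heading=0, draw]
FD 8.2: (27.6,0) -> (35.8,0) [heading=0, draw]
Final: pos=(35.8,0), heading=0, 3 segment(s) drawn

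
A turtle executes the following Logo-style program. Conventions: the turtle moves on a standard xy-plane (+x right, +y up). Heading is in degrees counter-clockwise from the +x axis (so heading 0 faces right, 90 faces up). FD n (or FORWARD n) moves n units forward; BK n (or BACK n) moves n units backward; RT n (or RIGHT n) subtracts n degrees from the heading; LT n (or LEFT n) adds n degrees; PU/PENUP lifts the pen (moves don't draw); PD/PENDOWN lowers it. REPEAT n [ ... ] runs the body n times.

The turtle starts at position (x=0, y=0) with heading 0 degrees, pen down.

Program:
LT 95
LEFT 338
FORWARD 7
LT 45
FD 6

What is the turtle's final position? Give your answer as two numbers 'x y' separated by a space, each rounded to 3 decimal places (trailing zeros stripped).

Answer: -0.77 11.992

Derivation:
Executing turtle program step by step:
Start: pos=(0,0), heading=0, pen down
LT 95: heading 0 -> 95
LT 338: heading 95 -> 73
FD 7: (0,0) -> (2.047,6.694) [heading=73, draw]
LT 45: heading 73 -> 118
FD 6: (2.047,6.694) -> (-0.77,11.992) [heading=118, draw]
Final: pos=(-0.77,11.992), heading=118, 2 segment(s) drawn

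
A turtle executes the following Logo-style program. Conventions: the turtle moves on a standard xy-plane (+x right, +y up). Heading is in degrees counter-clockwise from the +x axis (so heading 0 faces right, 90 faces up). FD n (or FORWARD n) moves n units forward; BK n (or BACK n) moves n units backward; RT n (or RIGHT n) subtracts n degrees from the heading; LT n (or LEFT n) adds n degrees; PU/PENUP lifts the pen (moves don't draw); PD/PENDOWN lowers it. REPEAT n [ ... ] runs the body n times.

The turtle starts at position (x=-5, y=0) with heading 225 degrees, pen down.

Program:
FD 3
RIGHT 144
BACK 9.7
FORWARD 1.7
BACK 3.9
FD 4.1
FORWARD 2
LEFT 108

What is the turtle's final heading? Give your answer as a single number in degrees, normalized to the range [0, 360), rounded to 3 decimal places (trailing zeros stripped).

Answer: 189

Derivation:
Executing turtle program step by step:
Start: pos=(-5,0), heading=225, pen down
FD 3: (-5,0) -> (-7.121,-2.121) [heading=225, draw]
RT 144: heading 225 -> 81
BK 9.7: (-7.121,-2.121) -> (-8.639,-11.702) [heading=81, draw]
FD 1.7: (-8.639,-11.702) -> (-8.373,-10.023) [heading=81, draw]
BK 3.9: (-8.373,-10.023) -> (-8.983,-13.875) [heading=81, draw]
FD 4.1: (-8.983,-13.875) -> (-8.342,-9.825) [heading=81, draw]
FD 2: (-8.342,-9.825) -> (-8.029,-7.85) [heading=81, draw]
LT 108: heading 81 -> 189
Final: pos=(-8.029,-7.85), heading=189, 6 segment(s) drawn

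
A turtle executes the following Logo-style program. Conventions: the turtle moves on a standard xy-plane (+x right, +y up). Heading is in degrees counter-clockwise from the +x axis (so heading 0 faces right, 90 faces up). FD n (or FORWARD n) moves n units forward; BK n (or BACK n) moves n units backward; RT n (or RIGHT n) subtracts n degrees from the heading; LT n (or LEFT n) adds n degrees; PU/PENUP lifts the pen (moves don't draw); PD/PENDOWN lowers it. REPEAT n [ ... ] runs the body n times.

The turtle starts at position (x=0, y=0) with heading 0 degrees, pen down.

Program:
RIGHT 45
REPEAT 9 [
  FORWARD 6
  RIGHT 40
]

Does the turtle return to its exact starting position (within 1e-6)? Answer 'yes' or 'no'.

Answer: yes

Derivation:
Executing turtle program step by step:
Start: pos=(0,0), heading=0, pen down
RT 45: heading 0 -> 315
REPEAT 9 [
  -- iteration 1/9 --
  FD 6: (0,0) -> (4.243,-4.243) [heading=315, draw]
  RT 40: heading 315 -> 275
  -- iteration 2/9 --
  FD 6: (4.243,-4.243) -> (4.766,-10.22) [heading=275, draw]
  RT 40: heading 275 -> 235
  -- iteration 3/9 --
  FD 6: (4.766,-10.22) -> (1.324,-15.135) [heading=235, draw]
  RT 40: heading 235 -> 195
  -- iteration 4/9 --
  FD 6: (1.324,-15.135) -> (-4.471,-16.688) [heading=195, draw]
  RT 40: heading 195 -> 155
  -- iteration 5/9 --
  FD 6: (-4.471,-16.688) -> (-9.909,-14.152) [heading=155, draw]
  RT 40: heading 155 -> 115
  -- iteration 6/9 --
  FD 6: (-9.909,-14.152) -> (-12.445,-8.714) [heading=115, draw]
  RT 40: heading 115 -> 75
  -- iteration 7/9 --
  FD 6: (-12.445,-8.714) -> (-10.892,-2.919) [heading=75, draw]
  RT 40: heading 75 -> 35
  -- iteration 8/9 --
  FD 6: (-10.892,-2.919) -> (-5.977,0.523) [heading=35, draw]
  RT 40: heading 35 -> 355
  -- iteration 9/9 --
  FD 6: (-5.977,0.523) -> (0,0) [heading=355, draw]
  RT 40: heading 355 -> 315
]
Final: pos=(0,0), heading=315, 9 segment(s) drawn

Start position: (0, 0)
Final position: (0, 0)
Distance = 0; < 1e-6 -> CLOSED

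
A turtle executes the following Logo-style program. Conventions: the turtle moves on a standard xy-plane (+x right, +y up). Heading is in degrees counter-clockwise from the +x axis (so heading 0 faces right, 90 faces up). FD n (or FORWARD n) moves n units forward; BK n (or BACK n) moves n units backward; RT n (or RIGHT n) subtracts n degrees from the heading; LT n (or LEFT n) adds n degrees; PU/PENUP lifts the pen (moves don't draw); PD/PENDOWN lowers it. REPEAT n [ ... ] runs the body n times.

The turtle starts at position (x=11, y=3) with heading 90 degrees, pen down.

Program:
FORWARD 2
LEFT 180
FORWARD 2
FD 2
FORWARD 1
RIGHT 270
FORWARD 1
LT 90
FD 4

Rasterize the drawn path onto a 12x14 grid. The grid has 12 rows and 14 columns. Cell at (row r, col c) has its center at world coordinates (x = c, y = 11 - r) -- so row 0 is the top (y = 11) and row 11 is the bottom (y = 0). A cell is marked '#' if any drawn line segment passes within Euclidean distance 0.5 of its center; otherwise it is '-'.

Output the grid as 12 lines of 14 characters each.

Segment 0: (11,3) -> (11,5)
Segment 1: (11,5) -> (11,3)
Segment 2: (11,3) -> (11,1)
Segment 3: (11,1) -> (11,0)
Segment 4: (11,0) -> (12,0)
Segment 5: (12,0) -> (12,4)

Answer: --------------
--------------
--------------
--------------
--------------
--------------
-----------#--
-----------##-
-----------##-
-----------##-
-----------##-
-----------##-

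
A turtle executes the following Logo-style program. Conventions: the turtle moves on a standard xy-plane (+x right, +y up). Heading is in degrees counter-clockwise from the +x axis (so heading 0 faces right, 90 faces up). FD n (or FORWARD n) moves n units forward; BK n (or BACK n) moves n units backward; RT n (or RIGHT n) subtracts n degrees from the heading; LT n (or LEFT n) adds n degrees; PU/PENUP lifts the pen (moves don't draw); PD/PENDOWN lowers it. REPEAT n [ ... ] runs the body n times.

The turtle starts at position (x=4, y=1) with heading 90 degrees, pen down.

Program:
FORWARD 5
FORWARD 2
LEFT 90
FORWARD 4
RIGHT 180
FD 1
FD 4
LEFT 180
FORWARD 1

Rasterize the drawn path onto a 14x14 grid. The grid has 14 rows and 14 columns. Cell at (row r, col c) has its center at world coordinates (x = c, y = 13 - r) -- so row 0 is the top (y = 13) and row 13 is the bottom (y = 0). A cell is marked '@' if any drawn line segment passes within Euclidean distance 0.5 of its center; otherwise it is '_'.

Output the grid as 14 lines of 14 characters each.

Answer: ______________
______________
______________
______________
______________
@@@@@@________
____@_________
____@_________
____@_________
____@_________
____@_________
____@_________
____@_________
______________

Derivation:
Segment 0: (4,1) -> (4,6)
Segment 1: (4,6) -> (4,8)
Segment 2: (4,8) -> (0,8)
Segment 3: (0,8) -> (1,8)
Segment 4: (1,8) -> (5,8)
Segment 5: (5,8) -> (4,8)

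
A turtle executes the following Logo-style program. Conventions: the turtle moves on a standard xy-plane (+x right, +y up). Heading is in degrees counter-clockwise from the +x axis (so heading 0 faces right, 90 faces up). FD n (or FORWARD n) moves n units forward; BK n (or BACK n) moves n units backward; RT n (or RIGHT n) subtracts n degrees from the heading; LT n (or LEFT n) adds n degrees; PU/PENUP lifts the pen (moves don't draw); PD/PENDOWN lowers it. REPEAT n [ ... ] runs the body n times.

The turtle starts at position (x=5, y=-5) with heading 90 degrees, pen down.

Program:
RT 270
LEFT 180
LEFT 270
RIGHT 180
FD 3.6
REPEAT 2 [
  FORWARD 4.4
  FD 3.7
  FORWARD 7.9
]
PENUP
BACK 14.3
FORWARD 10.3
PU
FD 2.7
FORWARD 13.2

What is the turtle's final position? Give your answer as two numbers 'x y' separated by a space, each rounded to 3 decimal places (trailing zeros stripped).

Executing turtle program step by step:
Start: pos=(5,-5), heading=90, pen down
RT 270: heading 90 -> 180
LT 180: heading 180 -> 0
LT 270: heading 0 -> 270
RT 180: heading 270 -> 90
FD 3.6: (5,-5) -> (5,-1.4) [heading=90, draw]
REPEAT 2 [
  -- iteration 1/2 --
  FD 4.4: (5,-1.4) -> (5,3) [heading=90, draw]
  FD 3.7: (5,3) -> (5,6.7) [heading=90, draw]
  FD 7.9: (5,6.7) -> (5,14.6) [heading=90, draw]
  -- iteration 2/2 --
  FD 4.4: (5,14.6) -> (5,19) [heading=90, draw]
  FD 3.7: (5,19) -> (5,22.7) [heading=90, draw]
  FD 7.9: (5,22.7) -> (5,30.6) [heading=90, draw]
]
PU: pen up
BK 14.3: (5,30.6) -> (5,16.3) [heading=90, move]
FD 10.3: (5,16.3) -> (5,26.6) [heading=90, move]
PU: pen up
FD 2.7: (5,26.6) -> (5,29.3) [heading=90, move]
FD 13.2: (5,29.3) -> (5,42.5) [heading=90, move]
Final: pos=(5,42.5), heading=90, 7 segment(s) drawn

Answer: 5 42.5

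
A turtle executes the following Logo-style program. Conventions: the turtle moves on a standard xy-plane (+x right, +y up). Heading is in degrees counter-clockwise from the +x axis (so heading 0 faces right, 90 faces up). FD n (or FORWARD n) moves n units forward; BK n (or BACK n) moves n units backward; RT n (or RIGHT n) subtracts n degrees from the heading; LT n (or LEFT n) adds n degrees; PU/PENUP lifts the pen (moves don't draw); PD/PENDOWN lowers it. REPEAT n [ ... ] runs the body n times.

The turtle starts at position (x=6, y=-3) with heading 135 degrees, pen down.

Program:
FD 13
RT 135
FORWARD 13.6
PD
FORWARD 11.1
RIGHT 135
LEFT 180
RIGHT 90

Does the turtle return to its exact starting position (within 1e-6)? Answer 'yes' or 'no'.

Answer: no

Derivation:
Executing turtle program step by step:
Start: pos=(6,-3), heading=135, pen down
FD 13: (6,-3) -> (-3.192,6.192) [heading=135, draw]
RT 135: heading 135 -> 0
FD 13.6: (-3.192,6.192) -> (10.408,6.192) [heading=0, draw]
PD: pen down
FD 11.1: (10.408,6.192) -> (21.508,6.192) [heading=0, draw]
RT 135: heading 0 -> 225
LT 180: heading 225 -> 45
RT 90: heading 45 -> 315
Final: pos=(21.508,6.192), heading=315, 3 segment(s) drawn

Start position: (6, -3)
Final position: (21.508, 6.192)
Distance = 18.027; >= 1e-6 -> NOT closed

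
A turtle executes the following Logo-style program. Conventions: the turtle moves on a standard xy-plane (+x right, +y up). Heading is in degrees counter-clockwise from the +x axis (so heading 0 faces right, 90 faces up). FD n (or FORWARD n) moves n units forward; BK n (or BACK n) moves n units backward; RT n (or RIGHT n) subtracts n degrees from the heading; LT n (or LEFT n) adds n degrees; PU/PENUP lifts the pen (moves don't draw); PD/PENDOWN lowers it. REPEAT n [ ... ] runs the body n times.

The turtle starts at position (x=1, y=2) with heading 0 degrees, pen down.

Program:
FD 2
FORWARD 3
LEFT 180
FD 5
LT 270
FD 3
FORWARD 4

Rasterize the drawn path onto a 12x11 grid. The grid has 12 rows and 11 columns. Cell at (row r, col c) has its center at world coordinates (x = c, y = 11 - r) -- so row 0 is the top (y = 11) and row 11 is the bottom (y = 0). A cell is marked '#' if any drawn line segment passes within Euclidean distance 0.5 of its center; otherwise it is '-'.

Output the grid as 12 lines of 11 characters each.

Segment 0: (1,2) -> (3,2)
Segment 1: (3,2) -> (6,2)
Segment 2: (6,2) -> (1,2)
Segment 3: (1,2) -> (1,5)
Segment 4: (1,5) -> (1,9)

Answer: -----------
-----------
-#---------
-#---------
-#---------
-#---------
-#---------
-#---------
-#---------
-######----
-----------
-----------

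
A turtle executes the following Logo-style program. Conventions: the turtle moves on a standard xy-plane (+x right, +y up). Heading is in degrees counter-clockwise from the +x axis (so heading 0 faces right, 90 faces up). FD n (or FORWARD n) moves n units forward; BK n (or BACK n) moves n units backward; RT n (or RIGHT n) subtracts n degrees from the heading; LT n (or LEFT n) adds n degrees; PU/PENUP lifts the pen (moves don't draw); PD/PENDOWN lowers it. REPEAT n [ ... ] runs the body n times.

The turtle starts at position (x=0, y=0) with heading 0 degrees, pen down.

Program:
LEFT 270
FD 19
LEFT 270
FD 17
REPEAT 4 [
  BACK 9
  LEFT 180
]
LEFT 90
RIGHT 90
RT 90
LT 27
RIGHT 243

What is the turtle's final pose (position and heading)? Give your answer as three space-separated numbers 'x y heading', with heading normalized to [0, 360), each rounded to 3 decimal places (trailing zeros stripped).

Executing turtle program step by step:
Start: pos=(0,0), heading=0, pen down
LT 270: heading 0 -> 270
FD 19: (0,0) -> (0,-19) [heading=270, draw]
LT 270: heading 270 -> 180
FD 17: (0,-19) -> (-17,-19) [heading=180, draw]
REPEAT 4 [
  -- iteration 1/4 --
  BK 9: (-17,-19) -> (-8,-19) [heading=180, draw]
  LT 180: heading 180 -> 0
  -- iteration 2/4 --
  BK 9: (-8,-19) -> (-17,-19) [heading=0, draw]
  LT 180: heading 0 -> 180
  -- iteration 3/4 --
  BK 9: (-17,-19) -> (-8,-19) [heading=180, draw]
  LT 180: heading 180 -> 0
  -- iteration 4/4 --
  BK 9: (-8,-19) -> (-17,-19) [heading=0, draw]
  LT 180: heading 0 -> 180
]
LT 90: heading 180 -> 270
RT 90: heading 270 -> 180
RT 90: heading 180 -> 90
LT 27: heading 90 -> 117
RT 243: heading 117 -> 234
Final: pos=(-17,-19), heading=234, 6 segment(s) drawn

Answer: -17 -19 234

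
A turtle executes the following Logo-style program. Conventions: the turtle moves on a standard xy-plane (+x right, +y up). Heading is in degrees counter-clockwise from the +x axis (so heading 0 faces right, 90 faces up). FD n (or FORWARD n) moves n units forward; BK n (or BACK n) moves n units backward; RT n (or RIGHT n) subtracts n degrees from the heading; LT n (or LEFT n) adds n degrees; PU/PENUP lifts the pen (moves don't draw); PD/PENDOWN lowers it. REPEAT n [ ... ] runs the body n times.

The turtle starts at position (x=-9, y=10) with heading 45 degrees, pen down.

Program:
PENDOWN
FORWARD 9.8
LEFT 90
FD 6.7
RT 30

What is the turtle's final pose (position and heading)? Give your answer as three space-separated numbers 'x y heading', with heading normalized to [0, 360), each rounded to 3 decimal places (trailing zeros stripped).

Answer: -6.808 21.667 105

Derivation:
Executing turtle program step by step:
Start: pos=(-9,10), heading=45, pen down
PD: pen down
FD 9.8: (-9,10) -> (-2.07,16.93) [heading=45, draw]
LT 90: heading 45 -> 135
FD 6.7: (-2.07,16.93) -> (-6.808,21.667) [heading=135, draw]
RT 30: heading 135 -> 105
Final: pos=(-6.808,21.667), heading=105, 2 segment(s) drawn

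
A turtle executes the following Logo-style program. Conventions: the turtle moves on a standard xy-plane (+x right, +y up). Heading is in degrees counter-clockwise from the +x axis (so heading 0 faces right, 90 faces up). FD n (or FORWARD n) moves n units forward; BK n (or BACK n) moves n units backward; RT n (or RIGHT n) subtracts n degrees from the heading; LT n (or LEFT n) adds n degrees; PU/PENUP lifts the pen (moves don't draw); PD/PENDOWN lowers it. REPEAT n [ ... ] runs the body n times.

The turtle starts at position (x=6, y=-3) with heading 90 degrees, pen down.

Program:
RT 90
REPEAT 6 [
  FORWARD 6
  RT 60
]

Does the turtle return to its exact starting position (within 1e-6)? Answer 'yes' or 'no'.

Executing turtle program step by step:
Start: pos=(6,-3), heading=90, pen down
RT 90: heading 90 -> 0
REPEAT 6 [
  -- iteration 1/6 --
  FD 6: (6,-3) -> (12,-3) [heading=0, draw]
  RT 60: heading 0 -> 300
  -- iteration 2/6 --
  FD 6: (12,-3) -> (15,-8.196) [heading=300, draw]
  RT 60: heading 300 -> 240
  -- iteration 3/6 --
  FD 6: (15,-8.196) -> (12,-13.392) [heading=240, draw]
  RT 60: heading 240 -> 180
  -- iteration 4/6 --
  FD 6: (12,-13.392) -> (6,-13.392) [heading=180, draw]
  RT 60: heading 180 -> 120
  -- iteration 5/6 --
  FD 6: (6,-13.392) -> (3,-8.196) [heading=120, draw]
  RT 60: heading 120 -> 60
  -- iteration 6/6 --
  FD 6: (3,-8.196) -> (6,-3) [heading=60, draw]
  RT 60: heading 60 -> 0
]
Final: pos=(6,-3), heading=0, 6 segment(s) drawn

Start position: (6, -3)
Final position: (6, -3)
Distance = 0; < 1e-6 -> CLOSED

Answer: yes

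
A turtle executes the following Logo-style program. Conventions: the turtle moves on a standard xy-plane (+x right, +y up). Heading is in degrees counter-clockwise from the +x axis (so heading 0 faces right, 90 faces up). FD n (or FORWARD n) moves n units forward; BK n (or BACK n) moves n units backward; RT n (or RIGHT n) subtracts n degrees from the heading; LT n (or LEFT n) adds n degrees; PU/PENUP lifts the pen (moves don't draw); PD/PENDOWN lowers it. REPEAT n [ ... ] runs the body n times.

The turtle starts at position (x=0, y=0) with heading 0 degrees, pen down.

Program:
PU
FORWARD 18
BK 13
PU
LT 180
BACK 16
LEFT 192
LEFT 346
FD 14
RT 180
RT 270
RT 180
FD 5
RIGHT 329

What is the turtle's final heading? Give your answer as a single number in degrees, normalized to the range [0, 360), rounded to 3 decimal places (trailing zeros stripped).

Executing turtle program step by step:
Start: pos=(0,0), heading=0, pen down
PU: pen up
FD 18: (0,0) -> (18,0) [heading=0, move]
BK 13: (18,0) -> (5,0) [heading=0, move]
PU: pen up
LT 180: heading 0 -> 180
BK 16: (5,0) -> (21,0) [heading=180, move]
LT 192: heading 180 -> 12
LT 346: heading 12 -> 358
FD 14: (21,0) -> (34.991,-0.489) [heading=358, move]
RT 180: heading 358 -> 178
RT 270: heading 178 -> 268
RT 180: heading 268 -> 88
FD 5: (34.991,-0.489) -> (35.166,4.508) [heading=88, move]
RT 329: heading 88 -> 119
Final: pos=(35.166,4.508), heading=119, 0 segment(s) drawn

Answer: 119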